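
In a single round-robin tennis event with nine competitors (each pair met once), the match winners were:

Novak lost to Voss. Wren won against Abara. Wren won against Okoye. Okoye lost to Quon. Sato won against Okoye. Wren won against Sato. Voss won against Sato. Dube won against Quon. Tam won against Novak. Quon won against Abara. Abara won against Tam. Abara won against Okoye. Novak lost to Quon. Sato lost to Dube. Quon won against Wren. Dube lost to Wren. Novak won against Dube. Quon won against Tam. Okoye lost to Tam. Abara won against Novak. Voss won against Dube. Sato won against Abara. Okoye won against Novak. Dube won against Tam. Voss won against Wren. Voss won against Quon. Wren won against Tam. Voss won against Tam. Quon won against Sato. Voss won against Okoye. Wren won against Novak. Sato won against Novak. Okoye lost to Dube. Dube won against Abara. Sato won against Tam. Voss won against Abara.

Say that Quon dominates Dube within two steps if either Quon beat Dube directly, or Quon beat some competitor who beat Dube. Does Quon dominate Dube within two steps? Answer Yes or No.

Yes

Quon did not beat Dube directly.
Quon beat Novak, Sato, Abara, Wren, Tam, Okoye. Of those, Novak beat Dube.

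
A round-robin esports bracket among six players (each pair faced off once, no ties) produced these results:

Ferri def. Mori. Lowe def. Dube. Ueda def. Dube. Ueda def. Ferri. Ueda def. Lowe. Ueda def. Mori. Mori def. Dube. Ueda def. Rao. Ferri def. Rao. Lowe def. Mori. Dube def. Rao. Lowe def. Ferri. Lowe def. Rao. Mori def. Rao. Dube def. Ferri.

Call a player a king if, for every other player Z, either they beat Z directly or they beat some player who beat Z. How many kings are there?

Lowe cannot reach Ueda in two steps.
Ferri cannot reach Lowe, Ueda in two steps.
Rao cannot reach Lowe, Ferri, Ueda, Dube, Mori in two steps.
Ueda reaches everyone (king).
Dube cannot reach Lowe, Ueda in two steps.
Mori cannot reach Lowe, Ueda in two steps.
Kings: Ueda — 1.

1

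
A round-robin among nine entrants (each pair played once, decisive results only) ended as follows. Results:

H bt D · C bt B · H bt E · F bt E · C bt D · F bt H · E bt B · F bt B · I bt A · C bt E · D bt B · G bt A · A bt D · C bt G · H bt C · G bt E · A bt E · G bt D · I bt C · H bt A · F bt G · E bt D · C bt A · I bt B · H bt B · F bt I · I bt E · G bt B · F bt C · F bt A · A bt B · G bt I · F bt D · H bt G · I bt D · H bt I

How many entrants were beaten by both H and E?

H beat: A, B, C, D, E, G, I.
E beat: B, D.
Both beat: B, D — 2.

2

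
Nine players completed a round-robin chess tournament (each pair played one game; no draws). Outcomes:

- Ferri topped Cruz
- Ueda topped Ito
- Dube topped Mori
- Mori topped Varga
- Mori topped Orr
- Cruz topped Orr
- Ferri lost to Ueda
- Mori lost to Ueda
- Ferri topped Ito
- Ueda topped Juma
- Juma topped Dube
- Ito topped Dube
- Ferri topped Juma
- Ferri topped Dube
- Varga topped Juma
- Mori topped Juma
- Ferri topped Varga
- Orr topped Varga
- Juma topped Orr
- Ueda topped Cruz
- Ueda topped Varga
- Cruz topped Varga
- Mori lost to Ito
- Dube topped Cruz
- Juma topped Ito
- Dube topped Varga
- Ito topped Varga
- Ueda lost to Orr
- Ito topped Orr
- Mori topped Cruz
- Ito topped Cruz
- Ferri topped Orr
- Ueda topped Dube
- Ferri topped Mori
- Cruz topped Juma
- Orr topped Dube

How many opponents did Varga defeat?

1

Varga's results: beat Juma; lost to Cruz, Ueda, Ito, Dube, Mori, Ferri, Orr.
That is 1 win.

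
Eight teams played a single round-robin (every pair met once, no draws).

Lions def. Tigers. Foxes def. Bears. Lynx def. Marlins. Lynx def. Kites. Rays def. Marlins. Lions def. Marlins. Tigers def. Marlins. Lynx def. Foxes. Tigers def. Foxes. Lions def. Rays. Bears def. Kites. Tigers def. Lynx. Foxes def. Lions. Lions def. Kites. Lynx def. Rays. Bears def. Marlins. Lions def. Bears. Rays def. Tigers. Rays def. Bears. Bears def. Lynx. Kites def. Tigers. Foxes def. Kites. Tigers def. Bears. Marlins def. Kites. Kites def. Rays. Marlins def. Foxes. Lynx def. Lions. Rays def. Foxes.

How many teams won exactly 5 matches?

2

Win totals: Rays 4, Marlins 2, Bears 3, Lynx 5, Lions 5, Tigers 4, Kites 2, Foxes 3.
Exactly 5: Lynx, Lions — 2 teams.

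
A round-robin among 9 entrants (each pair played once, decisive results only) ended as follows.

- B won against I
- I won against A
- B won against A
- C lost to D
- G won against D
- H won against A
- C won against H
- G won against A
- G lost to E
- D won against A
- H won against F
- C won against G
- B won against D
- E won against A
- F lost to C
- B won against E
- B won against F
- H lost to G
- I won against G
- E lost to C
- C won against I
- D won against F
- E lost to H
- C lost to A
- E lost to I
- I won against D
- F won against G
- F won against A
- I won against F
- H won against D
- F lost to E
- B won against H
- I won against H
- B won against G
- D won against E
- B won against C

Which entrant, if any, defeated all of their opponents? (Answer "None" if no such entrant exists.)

B

B has 8 wins out of 8 opponents — a perfect record.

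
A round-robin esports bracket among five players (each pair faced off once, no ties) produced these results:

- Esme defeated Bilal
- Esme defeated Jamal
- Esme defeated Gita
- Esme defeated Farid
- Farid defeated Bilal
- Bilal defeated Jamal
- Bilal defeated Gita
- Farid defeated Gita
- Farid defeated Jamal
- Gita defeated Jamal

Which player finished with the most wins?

Win totals: Bilal 2, Farid 3, Jamal 0, Gita 1, Esme 4.
Esme leads with 4 wins (next highest: 3).

Esme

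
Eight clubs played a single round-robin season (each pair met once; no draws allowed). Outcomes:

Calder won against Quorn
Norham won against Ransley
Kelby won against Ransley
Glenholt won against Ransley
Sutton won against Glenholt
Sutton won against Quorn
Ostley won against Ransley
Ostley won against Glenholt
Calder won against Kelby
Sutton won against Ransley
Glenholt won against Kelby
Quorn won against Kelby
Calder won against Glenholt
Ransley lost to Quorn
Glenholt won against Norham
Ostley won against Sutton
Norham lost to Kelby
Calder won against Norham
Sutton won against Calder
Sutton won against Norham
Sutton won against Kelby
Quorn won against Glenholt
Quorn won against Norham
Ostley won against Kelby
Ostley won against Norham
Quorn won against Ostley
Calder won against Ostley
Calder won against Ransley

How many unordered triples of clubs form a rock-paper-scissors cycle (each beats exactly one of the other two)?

2

Win totals: Calder 6, Ransley 0, Quorn 5, Glenholt 3, Ostley 5, Norham 1, Sutton 6, Kelby 2.
A club with w wins dominates both others in C(w,2) triples; summing gives 15 + 0 + 10 + 3 + 10 + 0 + 15 + 1 = 54 transitive triples.
Total triples C(8,3) = 56, so cyclic triples = 56 − 54 = 2.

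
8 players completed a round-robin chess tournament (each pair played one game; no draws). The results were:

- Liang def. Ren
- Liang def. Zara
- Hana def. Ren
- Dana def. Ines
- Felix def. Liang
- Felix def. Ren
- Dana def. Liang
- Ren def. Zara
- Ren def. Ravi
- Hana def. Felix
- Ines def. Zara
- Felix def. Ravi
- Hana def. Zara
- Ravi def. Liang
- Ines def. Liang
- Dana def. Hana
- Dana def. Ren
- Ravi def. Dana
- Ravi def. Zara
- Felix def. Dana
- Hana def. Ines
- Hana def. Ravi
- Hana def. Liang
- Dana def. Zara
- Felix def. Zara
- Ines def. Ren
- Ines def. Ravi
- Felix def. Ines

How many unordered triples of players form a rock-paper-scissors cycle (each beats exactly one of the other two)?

5

Win totals: Hana 6, Zara 0, Felix 6, Dana 5, Liang 2, Ravi 3, Ren 2, Ines 4.
A player with w wins dominates both others in C(w,2) triples; summing gives 15 + 0 + 15 + 10 + 1 + 3 + 1 + 6 = 51 transitive triples.
Total triples C(8,3) = 56, so cyclic triples = 56 − 51 = 5.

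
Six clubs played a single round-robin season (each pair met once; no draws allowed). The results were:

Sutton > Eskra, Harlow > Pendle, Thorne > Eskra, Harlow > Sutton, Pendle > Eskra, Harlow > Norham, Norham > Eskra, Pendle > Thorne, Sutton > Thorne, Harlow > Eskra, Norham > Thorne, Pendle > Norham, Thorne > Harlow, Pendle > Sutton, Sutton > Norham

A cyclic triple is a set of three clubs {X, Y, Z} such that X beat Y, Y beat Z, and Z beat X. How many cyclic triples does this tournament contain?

3

Win totals: Norham 2, Thorne 2, Sutton 3, Harlow 4, Eskra 0, Pendle 4.
A club with w wins dominates both others in C(w,2) triples; summing gives 1 + 1 + 3 + 6 + 0 + 6 = 17 transitive triples.
Total triples C(6,3) = 20, so cyclic triples = 20 − 17 = 3.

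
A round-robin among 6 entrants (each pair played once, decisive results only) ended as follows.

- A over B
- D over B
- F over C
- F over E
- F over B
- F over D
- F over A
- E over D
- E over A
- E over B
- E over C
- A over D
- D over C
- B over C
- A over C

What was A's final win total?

3

A's results: beat B, C, D; lost to E, F.
That is 3 wins.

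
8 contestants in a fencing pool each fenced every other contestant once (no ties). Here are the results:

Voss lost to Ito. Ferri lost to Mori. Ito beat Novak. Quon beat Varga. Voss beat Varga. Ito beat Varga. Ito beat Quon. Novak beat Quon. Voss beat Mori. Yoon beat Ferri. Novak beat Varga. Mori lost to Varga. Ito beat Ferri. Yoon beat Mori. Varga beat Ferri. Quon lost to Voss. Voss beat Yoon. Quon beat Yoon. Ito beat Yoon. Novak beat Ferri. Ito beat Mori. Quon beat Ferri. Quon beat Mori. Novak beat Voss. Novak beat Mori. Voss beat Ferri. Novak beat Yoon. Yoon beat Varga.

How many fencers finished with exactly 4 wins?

Win totals: Novak 6, Ferri 0, Yoon 3, Mori 1, Voss 5, Quon 4, Ito 7, Varga 2.
Exactly 4: Quon — 1 fencer.

1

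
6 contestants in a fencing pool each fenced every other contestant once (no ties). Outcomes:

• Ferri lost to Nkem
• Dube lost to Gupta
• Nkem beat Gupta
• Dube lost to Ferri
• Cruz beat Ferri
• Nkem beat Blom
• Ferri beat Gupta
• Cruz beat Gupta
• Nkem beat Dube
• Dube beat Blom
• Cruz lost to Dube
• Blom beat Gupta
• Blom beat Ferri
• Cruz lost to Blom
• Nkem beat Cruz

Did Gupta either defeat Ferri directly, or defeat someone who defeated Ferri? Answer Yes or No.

No

Gupta did not beat Ferri directly.
Gupta beat Dube, but each of them lost to Ferri. No two-step path.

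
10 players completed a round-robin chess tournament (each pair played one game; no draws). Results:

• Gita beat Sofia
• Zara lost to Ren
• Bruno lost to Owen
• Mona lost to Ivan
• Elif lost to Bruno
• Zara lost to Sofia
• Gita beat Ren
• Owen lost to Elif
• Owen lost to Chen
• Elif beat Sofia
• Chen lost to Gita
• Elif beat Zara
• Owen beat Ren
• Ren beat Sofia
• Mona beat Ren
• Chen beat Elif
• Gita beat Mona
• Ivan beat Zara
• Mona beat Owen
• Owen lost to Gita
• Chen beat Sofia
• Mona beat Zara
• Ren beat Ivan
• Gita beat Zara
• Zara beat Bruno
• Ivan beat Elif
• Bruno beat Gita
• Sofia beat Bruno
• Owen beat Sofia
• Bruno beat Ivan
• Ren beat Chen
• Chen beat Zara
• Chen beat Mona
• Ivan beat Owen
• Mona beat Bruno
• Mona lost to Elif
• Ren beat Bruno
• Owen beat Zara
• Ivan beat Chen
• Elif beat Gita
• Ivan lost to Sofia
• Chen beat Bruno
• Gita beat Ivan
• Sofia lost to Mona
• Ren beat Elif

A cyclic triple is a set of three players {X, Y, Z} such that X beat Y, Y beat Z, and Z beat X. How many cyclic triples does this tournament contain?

Win totals: Bruno 3, Gita 7, Elif 5, Ren 6, Zara 1, Owen 4, Sofia 3, Mona 5, Chen 6, Ivan 5.
A player with w wins dominates both others in C(w,2) triples; summing gives 3 + 21 + 10 + 15 + 0 + 6 + 3 + 10 + 15 + 10 = 93 transitive triples.
Total triples C(10,3) = 120, so cyclic triples = 120 − 93 = 27.

27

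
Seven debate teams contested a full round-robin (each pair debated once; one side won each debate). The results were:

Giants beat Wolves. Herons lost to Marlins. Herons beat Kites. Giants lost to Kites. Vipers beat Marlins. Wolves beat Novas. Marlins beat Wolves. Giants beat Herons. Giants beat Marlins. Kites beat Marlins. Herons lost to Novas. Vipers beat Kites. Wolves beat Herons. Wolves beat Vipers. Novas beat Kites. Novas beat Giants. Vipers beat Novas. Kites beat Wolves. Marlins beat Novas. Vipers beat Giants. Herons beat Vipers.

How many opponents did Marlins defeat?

3

Marlins' results: beat Novas, Wolves, Herons; lost to Vipers, Kites, Giants.
That is 3 wins.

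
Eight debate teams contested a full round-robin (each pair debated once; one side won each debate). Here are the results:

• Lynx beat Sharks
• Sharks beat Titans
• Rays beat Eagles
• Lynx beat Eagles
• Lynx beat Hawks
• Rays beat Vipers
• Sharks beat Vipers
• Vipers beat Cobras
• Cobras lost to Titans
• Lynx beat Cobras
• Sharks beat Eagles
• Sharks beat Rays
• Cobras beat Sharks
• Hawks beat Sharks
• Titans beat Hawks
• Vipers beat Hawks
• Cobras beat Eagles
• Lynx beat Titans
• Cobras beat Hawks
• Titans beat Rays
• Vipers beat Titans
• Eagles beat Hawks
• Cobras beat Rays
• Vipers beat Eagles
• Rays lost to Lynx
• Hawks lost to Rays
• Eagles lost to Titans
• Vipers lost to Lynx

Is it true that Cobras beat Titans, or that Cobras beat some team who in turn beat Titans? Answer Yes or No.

Yes

Cobras did not beat Titans directly.
Cobras beat Sharks, Rays, Eagles, Hawks. Of those, Sharks beat Titans.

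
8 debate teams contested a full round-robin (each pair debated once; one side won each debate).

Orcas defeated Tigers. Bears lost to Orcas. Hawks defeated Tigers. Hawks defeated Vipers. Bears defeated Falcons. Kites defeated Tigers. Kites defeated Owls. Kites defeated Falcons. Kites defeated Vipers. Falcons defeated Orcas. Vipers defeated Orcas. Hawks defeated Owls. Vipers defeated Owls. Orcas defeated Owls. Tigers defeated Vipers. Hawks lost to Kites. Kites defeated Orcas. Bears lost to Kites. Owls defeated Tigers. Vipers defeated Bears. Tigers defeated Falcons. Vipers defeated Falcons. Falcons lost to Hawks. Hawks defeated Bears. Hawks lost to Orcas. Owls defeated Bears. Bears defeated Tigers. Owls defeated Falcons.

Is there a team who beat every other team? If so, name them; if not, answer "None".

Kites

Kites has 7 wins out of 7 opponents — a perfect record.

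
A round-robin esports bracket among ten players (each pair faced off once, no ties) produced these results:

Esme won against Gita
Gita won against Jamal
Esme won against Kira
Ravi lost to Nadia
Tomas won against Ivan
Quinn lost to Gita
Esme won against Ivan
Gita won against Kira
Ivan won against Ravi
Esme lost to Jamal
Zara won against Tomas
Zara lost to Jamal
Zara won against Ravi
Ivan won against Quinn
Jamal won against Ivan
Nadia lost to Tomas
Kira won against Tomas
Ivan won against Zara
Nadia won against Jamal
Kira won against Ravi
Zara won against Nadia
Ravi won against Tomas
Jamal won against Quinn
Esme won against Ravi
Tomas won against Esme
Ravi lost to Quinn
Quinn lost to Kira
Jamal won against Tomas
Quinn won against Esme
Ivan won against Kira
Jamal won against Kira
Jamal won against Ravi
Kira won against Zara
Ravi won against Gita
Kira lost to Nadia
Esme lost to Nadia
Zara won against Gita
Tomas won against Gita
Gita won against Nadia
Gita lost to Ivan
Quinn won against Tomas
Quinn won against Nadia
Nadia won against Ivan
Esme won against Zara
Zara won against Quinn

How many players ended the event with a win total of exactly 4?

Win totals: Zara 5, Nadia 5, Quinn 4, Tomas 4, Gita 4, Ravi 2, Kira 4, Jamal 7, Esme 5, Ivan 5.
Exactly 4: Quinn, Tomas, Gita, Kira — 4 players.

4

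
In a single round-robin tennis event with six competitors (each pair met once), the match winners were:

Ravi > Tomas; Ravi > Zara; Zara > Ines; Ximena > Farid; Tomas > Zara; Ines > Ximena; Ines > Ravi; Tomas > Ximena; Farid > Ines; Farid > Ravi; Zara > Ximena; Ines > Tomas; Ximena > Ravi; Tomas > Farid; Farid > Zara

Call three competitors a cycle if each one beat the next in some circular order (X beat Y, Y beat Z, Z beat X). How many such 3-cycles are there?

Of the C(6,3) = 20 triples, the cyclic ones are: {Ximena, Ravi, Tomas}; {Ximena, Ravi, Zara}; {Ximena, Ines, Farid}; {Ximena, Zara, Farid}; {Ravi, Tomas, Farid}; {Ravi, Ines, Zara}; {Tomas, Ines, Zara}; {Tomas, Ines, Farid}.
That is 8.

8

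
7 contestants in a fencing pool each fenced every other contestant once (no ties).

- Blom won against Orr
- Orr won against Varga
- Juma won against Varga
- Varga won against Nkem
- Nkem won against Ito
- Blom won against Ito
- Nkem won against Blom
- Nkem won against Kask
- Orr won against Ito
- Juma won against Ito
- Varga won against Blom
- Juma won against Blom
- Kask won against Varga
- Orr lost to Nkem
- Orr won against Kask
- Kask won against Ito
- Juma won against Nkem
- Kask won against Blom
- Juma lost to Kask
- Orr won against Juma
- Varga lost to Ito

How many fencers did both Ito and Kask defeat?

1

Ito beat: Varga.
Kask beat: Varga, Ito, Blom, Juma.
Both beat: Varga — 1.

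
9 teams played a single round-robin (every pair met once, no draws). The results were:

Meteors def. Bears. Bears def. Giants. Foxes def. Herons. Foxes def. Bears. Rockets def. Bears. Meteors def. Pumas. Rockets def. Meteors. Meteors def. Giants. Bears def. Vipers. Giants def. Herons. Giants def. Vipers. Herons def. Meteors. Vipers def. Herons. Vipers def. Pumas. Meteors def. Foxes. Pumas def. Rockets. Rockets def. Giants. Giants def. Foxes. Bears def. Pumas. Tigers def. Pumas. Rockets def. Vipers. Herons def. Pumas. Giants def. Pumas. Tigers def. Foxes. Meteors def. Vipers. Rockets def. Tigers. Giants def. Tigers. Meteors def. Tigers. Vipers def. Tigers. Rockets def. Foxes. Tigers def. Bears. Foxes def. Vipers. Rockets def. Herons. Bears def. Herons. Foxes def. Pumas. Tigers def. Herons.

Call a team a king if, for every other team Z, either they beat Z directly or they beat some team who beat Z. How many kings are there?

Herons reaches everyone (king).
Rockets reaches everyone (king).
Vipers cannot reach Giants in two steps.
Bears reaches everyone (king).
Meteors reaches everyone (king).
Foxes reaches everyone (king).
Pumas reaches everyone (king).
Giants reaches everyone (king).
Tigers reaches everyone (king).
Kings: Herons, Rockets, Bears, Meteors, Foxes, Pumas, Giants, Tigers — 8.

8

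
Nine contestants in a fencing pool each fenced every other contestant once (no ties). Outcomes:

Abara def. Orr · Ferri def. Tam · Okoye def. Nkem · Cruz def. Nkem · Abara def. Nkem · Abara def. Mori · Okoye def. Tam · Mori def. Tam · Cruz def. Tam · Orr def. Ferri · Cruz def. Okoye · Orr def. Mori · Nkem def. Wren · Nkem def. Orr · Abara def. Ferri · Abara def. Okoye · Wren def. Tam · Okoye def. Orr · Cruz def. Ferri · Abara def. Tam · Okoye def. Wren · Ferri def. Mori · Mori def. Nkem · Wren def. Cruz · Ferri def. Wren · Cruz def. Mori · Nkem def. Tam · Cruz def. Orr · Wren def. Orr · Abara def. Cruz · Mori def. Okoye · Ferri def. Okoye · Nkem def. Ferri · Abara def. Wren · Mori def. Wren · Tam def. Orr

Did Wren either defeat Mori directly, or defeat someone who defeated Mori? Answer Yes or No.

Wren did not beat Mori directly.
Wren beat Cruz, Tam, Orr. Of those, Cruz beat Mori.

Yes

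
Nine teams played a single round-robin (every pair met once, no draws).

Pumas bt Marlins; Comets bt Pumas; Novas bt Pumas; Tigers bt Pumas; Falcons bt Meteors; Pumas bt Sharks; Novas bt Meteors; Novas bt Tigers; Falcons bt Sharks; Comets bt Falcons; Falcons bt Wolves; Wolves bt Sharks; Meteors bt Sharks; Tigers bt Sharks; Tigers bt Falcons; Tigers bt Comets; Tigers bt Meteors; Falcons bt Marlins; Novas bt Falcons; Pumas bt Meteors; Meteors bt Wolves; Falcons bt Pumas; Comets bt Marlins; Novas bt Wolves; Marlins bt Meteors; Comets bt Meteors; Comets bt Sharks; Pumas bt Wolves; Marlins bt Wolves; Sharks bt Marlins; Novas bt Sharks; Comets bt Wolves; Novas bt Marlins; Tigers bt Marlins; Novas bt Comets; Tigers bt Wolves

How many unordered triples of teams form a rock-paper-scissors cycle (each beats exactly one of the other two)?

Win totals: Novas 8, Wolves 1, Sharks 1, Tigers 7, Pumas 4, Meteors 2, Comets 6, Marlins 2, Falcons 5.
A team with w wins dominates both others in C(w,2) triples; summing gives 28 + 0 + 0 + 21 + 6 + 1 + 15 + 1 + 10 = 82 transitive triples.
Total triples C(9,3) = 84, so cyclic triples = 84 − 82 = 2.

2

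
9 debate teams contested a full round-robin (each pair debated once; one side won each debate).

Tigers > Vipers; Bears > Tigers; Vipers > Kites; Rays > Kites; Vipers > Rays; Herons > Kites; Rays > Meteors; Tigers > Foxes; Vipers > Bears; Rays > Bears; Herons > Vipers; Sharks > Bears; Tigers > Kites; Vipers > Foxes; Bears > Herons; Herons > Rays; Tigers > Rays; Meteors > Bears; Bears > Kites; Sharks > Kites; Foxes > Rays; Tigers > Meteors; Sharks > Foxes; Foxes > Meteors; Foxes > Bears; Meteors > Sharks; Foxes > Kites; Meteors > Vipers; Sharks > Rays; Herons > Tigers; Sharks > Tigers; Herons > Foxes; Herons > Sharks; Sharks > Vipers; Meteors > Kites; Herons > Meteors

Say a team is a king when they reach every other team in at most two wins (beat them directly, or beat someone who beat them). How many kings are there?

5

Vipers cannot reach Sharks in two steps.
Kites cannot reach Vipers, Sharks, Foxes, Herons, Tigers, Meteors, Rays, Bears in two steps.
Sharks reaches everyone (king).
Foxes reaches everyone (king).
Herons reaches everyone (king).
Tigers cannot reach Herons in two steps.
Meteors reaches everyone (king).
Rays cannot reach Foxes in two steps.
Bears reaches everyone (king).
Kings: Sharks, Foxes, Herons, Meteors, Bears — 5.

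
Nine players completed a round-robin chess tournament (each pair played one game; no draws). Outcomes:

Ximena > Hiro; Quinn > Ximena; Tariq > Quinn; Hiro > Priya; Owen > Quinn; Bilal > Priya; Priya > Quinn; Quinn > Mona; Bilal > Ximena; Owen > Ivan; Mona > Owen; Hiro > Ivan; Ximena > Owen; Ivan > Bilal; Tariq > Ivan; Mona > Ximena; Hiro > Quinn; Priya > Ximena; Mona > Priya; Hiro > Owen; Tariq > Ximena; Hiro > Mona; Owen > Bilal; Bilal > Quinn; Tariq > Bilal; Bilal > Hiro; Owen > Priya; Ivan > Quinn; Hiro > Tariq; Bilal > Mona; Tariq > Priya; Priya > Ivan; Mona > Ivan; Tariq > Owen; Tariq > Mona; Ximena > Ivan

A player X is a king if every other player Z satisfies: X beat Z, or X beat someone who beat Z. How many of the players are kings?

4

Tariq reaches everyone (king).
Ximena reaches everyone (king).
Hiro reaches everyone (king).
Priya cannot reach Tariq in two steps.
Mona cannot reach Tariq in two steps.
Ivan cannot reach Tariq, Owen in two steps.
Quinn cannot reach Tariq, Bilal in two steps.
Owen cannot reach Tariq in two steps.
Bilal reaches everyone (king).
Kings: Tariq, Ximena, Hiro, Bilal — 4.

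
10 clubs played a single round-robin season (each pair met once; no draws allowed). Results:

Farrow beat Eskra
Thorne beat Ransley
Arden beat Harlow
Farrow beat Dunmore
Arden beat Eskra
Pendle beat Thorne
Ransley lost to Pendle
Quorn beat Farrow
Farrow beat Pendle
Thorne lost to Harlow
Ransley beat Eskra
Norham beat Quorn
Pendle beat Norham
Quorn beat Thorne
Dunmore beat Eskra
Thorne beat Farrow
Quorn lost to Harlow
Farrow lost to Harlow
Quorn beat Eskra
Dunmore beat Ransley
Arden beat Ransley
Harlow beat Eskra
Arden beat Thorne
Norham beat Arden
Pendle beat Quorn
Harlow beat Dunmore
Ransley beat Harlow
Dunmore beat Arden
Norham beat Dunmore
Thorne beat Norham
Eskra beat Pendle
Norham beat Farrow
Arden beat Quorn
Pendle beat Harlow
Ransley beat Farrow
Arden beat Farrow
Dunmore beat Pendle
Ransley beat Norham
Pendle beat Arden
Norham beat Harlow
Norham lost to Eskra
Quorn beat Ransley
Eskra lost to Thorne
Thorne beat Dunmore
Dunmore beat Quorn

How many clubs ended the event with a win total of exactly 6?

Win totals: Thorne 5, Norham 5, Harlow 5, Dunmore 5, Eskra 2, Quorn 4, Farrow 3, Ransley 4, Pendle 6, Arden 6.
Exactly 6: Pendle, Arden — 2 clubs.

2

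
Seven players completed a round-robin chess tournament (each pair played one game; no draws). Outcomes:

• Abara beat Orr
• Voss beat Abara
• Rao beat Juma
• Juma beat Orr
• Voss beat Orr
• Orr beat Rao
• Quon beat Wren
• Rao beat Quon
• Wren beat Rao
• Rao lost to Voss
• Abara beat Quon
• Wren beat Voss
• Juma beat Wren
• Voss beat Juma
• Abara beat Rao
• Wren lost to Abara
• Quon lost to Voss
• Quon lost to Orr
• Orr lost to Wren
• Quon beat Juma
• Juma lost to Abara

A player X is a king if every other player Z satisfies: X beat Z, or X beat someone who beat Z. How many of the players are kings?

Rao cannot reach Abara, Voss in two steps.
Abara reaches everyone (king).
Orr cannot reach Abara, Voss in two steps.
Wren reaches everyone (king).
Juma cannot reach Abara in two steps.
Quon cannot reach Abara in two steps.
Voss reaches everyone (king).
Kings: Abara, Wren, Voss — 3.

3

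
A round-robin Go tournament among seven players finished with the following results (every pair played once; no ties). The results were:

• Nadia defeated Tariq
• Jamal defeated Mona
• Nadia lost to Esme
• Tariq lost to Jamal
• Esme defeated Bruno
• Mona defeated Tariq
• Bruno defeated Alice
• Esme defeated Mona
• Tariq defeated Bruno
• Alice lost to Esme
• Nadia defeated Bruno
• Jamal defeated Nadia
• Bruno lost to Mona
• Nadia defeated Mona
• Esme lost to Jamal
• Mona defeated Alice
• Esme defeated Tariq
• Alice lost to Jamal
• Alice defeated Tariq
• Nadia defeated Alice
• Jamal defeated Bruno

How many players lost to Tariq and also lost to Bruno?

Tariq beat: Bruno.
Bruno beat: Alice.
No one was beaten by both.

0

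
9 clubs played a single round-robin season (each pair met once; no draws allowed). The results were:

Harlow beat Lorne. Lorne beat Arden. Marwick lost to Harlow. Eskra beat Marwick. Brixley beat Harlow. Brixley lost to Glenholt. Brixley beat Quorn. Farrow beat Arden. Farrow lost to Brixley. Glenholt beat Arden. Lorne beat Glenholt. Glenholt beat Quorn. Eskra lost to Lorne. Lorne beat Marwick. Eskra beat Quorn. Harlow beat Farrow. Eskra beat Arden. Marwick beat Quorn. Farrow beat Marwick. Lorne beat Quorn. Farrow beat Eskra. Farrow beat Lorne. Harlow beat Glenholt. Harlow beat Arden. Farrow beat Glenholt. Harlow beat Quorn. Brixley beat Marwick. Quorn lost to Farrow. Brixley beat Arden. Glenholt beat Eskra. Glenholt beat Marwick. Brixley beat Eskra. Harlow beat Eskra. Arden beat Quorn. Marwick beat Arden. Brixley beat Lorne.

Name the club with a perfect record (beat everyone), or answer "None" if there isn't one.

Highest win total is Harlow with 7 (out of 8 possible).
Harlow lost to Brixley, so no club went undefeated.

None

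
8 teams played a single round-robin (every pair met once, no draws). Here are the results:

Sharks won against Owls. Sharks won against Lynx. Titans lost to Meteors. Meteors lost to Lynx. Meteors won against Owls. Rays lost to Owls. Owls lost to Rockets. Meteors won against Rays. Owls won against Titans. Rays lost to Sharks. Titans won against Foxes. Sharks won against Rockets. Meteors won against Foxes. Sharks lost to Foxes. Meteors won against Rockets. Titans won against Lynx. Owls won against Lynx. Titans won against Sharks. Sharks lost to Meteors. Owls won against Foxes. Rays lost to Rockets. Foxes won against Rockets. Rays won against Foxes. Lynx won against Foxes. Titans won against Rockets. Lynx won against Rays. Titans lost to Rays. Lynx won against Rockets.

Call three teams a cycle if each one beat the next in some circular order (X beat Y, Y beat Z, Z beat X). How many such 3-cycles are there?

Win totals: Titans 4, Rockets 2, Lynx 4, Owls 4, Meteors 6, Rays 2, Foxes 2, Sharks 4.
A team with w wins dominates both others in C(w,2) triples; summing gives 6 + 1 + 6 + 6 + 15 + 1 + 1 + 6 = 42 transitive triples.
Total triples C(8,3) = 56, so cyclic triples = 56 − 42 = 14.

14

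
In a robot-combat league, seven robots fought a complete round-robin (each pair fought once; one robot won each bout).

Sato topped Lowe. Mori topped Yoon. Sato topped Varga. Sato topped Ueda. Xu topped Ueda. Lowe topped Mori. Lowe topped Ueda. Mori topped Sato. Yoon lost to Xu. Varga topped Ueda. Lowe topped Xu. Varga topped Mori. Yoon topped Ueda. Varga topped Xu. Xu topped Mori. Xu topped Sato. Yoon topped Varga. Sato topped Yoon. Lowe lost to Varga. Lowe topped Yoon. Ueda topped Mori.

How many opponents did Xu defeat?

4

Xu's results: beat Sato, Mori, Yoon, Ueda; lost to Varga, Lowe.
That is 4 wins.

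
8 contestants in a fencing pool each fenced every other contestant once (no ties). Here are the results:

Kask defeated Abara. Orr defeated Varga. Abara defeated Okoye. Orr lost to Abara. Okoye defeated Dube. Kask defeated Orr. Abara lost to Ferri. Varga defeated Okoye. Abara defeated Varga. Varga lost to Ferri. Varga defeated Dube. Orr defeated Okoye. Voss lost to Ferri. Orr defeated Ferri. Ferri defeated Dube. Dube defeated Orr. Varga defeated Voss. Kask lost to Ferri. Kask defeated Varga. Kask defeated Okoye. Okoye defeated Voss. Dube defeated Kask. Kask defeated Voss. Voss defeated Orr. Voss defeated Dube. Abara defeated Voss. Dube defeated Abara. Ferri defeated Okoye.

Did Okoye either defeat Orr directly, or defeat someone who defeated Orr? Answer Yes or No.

Yes

Okoye did not beat Orr directly.
Okoye beat Dube, Voss. Of those, Dube beat Orr.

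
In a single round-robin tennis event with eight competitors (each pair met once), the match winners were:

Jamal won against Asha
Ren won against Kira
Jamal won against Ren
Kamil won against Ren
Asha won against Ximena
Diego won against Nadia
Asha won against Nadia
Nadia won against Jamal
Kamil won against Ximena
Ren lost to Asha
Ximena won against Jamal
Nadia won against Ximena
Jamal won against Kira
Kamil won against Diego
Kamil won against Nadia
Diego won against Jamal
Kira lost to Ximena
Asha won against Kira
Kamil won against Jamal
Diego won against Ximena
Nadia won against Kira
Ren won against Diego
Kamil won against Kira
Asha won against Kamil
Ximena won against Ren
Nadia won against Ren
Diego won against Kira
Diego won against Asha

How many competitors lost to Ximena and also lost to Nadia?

Ximena beat: Ren, Kira, Jamal.
Nadia beat: Ren, Ximena, Kira, Jamal.
Both beat: Ren, Kira, Jamal — 3.

3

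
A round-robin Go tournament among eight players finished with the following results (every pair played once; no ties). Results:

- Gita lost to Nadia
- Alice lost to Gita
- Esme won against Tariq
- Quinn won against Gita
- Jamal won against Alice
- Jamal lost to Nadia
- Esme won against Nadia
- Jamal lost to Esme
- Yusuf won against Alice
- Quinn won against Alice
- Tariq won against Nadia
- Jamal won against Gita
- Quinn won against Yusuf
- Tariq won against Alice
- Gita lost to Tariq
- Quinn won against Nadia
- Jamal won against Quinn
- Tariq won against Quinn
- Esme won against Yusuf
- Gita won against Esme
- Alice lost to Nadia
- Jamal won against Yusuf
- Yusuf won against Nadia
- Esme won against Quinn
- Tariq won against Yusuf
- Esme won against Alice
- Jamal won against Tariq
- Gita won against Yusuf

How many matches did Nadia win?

Nadia's results: beat Alice, Jamal, Gita; lost to Yusuf, Quinn, Esme, Tariq.
That is 3 wins.

3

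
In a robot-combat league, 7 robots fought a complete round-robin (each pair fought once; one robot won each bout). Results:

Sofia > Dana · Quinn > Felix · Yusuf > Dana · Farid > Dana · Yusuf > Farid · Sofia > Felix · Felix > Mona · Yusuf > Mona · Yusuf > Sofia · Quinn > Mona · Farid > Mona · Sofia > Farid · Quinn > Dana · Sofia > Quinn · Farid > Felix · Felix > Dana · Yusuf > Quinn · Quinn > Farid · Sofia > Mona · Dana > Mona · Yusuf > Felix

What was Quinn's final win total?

Quinn's results: beat Mona, Dana, Felix, Farid; lost to Yusuf, Sofia.
That is 4 wins.

4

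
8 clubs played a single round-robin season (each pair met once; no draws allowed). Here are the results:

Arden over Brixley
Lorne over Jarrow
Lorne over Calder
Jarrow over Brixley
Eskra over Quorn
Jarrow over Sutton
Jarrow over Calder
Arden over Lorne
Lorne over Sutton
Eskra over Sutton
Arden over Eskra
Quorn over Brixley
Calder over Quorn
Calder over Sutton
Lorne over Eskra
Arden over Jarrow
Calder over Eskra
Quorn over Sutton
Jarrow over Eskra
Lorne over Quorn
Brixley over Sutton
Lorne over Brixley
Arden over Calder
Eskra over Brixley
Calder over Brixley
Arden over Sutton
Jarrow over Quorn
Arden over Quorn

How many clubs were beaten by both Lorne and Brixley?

Lorne beat: Jarrow, Quorn, Eskra, Sutton, Brixley, Calder.
Brixley beat: Sutton.
Both beat: Sutton — 1.

1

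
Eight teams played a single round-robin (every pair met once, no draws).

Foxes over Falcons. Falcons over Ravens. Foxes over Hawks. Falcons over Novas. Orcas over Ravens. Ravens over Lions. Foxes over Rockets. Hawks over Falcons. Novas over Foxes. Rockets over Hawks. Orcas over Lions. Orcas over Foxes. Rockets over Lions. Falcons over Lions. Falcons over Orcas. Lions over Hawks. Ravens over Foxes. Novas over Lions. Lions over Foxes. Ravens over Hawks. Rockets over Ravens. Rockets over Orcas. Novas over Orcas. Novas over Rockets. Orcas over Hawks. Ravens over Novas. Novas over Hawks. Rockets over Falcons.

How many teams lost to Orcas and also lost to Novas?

3

Orcas beat: Ravens, Hawks, Foxes, Lions.
Novas beat: Rockets, Hawks, Foxes, Lions, Orcas.
Both beat: Hawks, Foxes, Lions — 3.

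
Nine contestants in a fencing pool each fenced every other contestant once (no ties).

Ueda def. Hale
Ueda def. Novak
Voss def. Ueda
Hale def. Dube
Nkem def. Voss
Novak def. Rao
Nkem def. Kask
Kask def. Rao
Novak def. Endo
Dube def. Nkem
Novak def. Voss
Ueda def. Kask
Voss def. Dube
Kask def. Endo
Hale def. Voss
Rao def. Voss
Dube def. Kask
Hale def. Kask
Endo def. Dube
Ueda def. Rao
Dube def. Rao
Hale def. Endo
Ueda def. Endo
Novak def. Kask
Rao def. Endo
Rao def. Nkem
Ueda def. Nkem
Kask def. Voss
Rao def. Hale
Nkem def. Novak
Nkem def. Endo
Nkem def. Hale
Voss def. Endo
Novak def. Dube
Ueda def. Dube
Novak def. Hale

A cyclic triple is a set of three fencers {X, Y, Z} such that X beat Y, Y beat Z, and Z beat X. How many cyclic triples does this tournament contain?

17

Win totals: Ueda 7, Hale 4, Kask 3, Rao 4, Voss 3, Nkem 5, Endo 1, Novak 6, Dube 3.
A fencer with w wins dominates both others in C(w,2) triples; summing gives 21 + 6 + 3 + 6 + 3 + 10 + 0 + 15 + 3 = 67 transitive triples.
Total triples C(9,3) = 84, so cyclic triples = 84 − 67 = 17.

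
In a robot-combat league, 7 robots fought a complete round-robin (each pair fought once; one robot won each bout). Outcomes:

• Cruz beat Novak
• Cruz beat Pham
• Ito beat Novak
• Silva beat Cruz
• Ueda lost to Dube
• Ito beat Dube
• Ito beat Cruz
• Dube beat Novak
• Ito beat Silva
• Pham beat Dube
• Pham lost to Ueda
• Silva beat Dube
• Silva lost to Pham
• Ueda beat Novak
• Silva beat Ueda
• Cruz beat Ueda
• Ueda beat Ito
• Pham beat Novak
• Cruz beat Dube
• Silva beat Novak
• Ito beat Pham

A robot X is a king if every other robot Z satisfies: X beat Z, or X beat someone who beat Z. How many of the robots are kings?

Novak cannot reach Cruz, Pham, Ueda, Ito, Dube, Silva in two steps.
Cruz reaches everyone (king).
Pham cannot reach Ito in two steps.
Ueda reaches everyone (king).
Ito reaches everyone (king).
Dube cannot reach Cruz, Silva in two steps.
Silva reaches everyone (king).
Kings: Cruz, Ueda, Ito, Silva — 4.

4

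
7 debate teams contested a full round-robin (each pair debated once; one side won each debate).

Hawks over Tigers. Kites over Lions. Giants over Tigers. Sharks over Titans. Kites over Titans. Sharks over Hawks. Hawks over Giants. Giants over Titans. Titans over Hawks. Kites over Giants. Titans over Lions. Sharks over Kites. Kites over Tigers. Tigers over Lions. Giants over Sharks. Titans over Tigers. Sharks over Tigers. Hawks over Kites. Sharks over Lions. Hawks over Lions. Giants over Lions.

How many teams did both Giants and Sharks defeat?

3

Giants beat: Tigers, Lions, Titans, Sharks.
Sharks beat: Tigers, Hawks, Lions, Titans, Kites.
Both beat: Tigers, Lions, Titans — 3.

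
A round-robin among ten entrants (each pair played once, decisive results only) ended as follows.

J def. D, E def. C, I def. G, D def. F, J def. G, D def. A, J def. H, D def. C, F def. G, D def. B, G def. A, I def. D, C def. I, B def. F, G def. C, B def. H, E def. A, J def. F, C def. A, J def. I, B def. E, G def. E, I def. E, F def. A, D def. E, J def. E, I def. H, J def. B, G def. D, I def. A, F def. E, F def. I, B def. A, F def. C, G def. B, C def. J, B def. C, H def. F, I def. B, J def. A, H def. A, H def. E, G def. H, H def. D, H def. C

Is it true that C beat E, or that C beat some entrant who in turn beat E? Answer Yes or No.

Yes

C did not beat E directly.
C beat A, I, J. Of those, I beat E.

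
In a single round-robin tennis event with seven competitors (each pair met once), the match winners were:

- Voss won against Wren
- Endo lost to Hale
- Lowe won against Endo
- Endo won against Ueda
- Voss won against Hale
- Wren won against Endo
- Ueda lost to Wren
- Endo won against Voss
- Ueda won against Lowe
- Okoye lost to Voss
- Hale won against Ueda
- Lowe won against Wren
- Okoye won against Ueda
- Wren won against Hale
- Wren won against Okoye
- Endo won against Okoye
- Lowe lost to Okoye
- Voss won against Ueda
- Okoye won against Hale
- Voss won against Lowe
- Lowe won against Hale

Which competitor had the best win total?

Voss

Win totals: Lowe 3, Hale 2, Ueda 1, Endo 3, Wren 4, Voss 5, Okoye 3.
Voss leads with 5 wins (next highest: 4).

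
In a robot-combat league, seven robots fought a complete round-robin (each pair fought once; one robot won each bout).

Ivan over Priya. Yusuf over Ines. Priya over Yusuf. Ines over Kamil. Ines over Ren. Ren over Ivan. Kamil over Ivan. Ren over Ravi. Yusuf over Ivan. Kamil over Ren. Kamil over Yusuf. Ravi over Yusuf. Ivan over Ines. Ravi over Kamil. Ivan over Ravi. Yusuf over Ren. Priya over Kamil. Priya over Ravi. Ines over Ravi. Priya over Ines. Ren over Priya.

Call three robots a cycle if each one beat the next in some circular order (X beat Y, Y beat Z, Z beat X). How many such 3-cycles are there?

Win totals: Yusuf 3, Priya 4, Ren 3, Ines 3, Kamil 3, Ravi 2, Ivan 3.
A robot with w wins dominates both others in C(w,2) triples; summing gives 3 + 6 + 3 + 3 + 3 + 1 + 3 = 22 transitive triples.
Total triples C(7,3) = 35, so cyclic triples = 35 − 22 = 13.

13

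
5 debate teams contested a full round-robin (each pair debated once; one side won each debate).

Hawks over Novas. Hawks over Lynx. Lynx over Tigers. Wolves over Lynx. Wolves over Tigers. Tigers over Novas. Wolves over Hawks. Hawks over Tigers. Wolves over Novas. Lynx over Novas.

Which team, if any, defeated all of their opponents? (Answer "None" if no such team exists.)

Wolves

Wolves has 4 wins out of 4 opponents — a perfect record.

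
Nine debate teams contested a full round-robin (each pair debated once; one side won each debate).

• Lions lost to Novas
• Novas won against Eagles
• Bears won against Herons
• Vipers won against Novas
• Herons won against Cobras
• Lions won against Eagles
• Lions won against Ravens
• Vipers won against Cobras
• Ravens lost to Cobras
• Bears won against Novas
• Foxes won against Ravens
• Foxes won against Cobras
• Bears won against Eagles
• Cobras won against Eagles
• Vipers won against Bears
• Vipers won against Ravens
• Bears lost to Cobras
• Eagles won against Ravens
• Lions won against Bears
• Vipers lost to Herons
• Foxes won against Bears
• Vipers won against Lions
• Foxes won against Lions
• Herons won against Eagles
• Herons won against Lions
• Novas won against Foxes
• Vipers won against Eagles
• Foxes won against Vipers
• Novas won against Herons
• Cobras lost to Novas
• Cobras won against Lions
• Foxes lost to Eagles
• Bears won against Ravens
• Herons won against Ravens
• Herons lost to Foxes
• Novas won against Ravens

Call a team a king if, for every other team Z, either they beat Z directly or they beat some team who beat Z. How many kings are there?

Eagles cannot reach Novas in two steps.
Foxes reaches everyone (king).
Novas reaches everyone (king).
Ravens cannot reach Eagles, Foxes, Novas, Lions, Bears, Vipers, Herons, Cobras in two steps.
Lions cannot reach Vipers, Cobras in two steps.
Bears reaches everyone (king).
Vipers reaches everyone (king).
Herons reaches everyone (king).
Cobras cannot reach Vipers in two steps.
Kings: Foxes, Novas, Bears, Vipers, Herons — 5.

5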